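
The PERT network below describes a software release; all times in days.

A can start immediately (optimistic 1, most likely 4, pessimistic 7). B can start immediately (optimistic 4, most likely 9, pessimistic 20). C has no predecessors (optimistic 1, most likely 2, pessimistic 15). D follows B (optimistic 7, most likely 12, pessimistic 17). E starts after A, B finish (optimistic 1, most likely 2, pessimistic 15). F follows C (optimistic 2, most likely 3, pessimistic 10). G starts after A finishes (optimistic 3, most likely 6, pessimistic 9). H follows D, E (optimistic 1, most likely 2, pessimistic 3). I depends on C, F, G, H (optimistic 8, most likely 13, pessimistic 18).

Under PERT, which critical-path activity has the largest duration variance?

B

te_A = (1 + 4·4 + 7)/6 = 24/6 = 4; σ²_A = ((7−1)/6)² = 1.000
te_B = (4 + 4·9 + 20)/6 = 60/6 = 10; σ²_B = ((20−4)/6)² = 7.111
te_C = (1 + 4·2 + 15)/6 = 24/6 = 4; σ²_C = ((15−1)/6)² = 5.444
te_D = (7 + 4·12 + 17)/6 = 72/6 = 12; σ²_D = ((17−7)/6)² = 2.778
te_E = (1 + 4·2 + 15)/6 = 24/6 = 4; σ²_E = ((15−1)/6)² = 5.444
te_F = (2 + 4·3 + 10)/6 = 24/6 = 4; σ²_F = ((10−2)/6)² = 1.778
te_G = (3 + 4·6 + 9)/6 = 36/6 = 6; σ²_G = ((9−3)/6)² = 1.000
te_H = (1 + 4·2 + 3)/6 = 12/6 = 2; σ²_H = ((3−1)/6)² = 0.111
te_I = (8 + 4·13 + 18)/6 = 78/6 = 13; σ²_I = ((18−8)/6)² = 2.778

Forward pass:
ES_A = 0; EF_A = 4
ES_B = 0; EF_B = 10
ES_C = 0; EF_C = 4
ES_D = 10; EF_D = 10+12 = 22
ES_E = max(EF_A=4, EF_B=10) = 10; EF_E = 10+4 = 14
ES_F = 4; EF_F = 4+4 = 8
ES_G = 4; EF_G = 4+6 = 10
ES_H = max(EF_D=22, EF_E=14) = 22; EF_H = 22+2 = 24
ES_I = max(EF_C=4, EF_F=8, EF_G=10, EF_H=24) = 24; EF_I = 24+13 = 37
Expected project duration μ = 37 days. Critical path: B → D → H → I.

Variances on critical path: σ²_B=7.111, σ²_D=2.778, σ²_H=0.111, σ²_I=2.778.
Largest is σ²_B = 7.111.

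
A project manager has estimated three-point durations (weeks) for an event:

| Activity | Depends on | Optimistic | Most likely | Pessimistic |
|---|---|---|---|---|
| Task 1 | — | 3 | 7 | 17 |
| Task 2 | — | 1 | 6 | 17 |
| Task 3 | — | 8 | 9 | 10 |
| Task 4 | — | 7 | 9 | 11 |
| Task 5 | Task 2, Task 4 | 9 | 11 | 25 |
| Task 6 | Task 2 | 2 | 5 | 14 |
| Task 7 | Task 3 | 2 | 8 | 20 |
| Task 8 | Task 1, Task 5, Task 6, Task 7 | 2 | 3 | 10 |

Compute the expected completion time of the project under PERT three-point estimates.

te_Task 1 = (3 + 4·7 + 17)/6 = 48/6 = 8
te_Task 2 = (1 + 4·6 + 17)/6 = 42/6 = 7
te_Task 3 = (8 + 4·9 + 10)/6 = 54/6 = 9
te_Task 4 = (7 + 4·9 + 11)/6 = 54/6 = 9
te_Task 5 = (9 + 4·11 + 25)/6 = 78/6 = 13
te_Task 6 = (2 + 4·5 + 14)/6 = 36/6 = 6
te_Task 7 = (2 + 4·8 + 20)/6 = 54/6 = 9
te_Task 8 = (2 + 4·3 + 10)/6 = 24/6 = 4

Forward pass:
ES_Task 1 = 0; EF_Task 1 = 8
ES_Task 2 = 0; EF_Task 2 = 7
ES_Task 3 = 0; EF_Task 3 = 9
ES_Task 4 = 0; EF_Task 4 = 9
ES_Task 5 = max(EF_Task 2=7, EF_Task 4=9) = 9; EF_Task 5 = 9+13 = 22
ES_Task 6 = 7; EF_Task 6 = 7+6 = 13
ES_Task 7 = 9; EF_Task 7 = 9+9 = 18
ES_Task 8 = max(EF_Task 1=8, EF_Task 5=22, EF_Task 6=13, EF_Task 7=18) = 22; EF_Task 8 = 22+4 = 26
Expected project duration μ = 26 weeks. Critical path: Task 4 → Task 5 → Task 8.

26 weeks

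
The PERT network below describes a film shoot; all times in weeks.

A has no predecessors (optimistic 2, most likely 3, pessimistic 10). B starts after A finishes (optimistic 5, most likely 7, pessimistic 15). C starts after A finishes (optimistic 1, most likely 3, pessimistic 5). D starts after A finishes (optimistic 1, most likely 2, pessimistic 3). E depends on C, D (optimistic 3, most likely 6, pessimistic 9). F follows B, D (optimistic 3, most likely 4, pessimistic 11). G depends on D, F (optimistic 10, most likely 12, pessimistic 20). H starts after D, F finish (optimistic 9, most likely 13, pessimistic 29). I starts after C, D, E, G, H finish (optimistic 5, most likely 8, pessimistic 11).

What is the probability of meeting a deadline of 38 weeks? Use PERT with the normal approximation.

0.321

te_A = (2 + 4·3 + 10)/6 = 24/6 = 4; σ²_A = ((10−2)/6)² = 1.778
te_B = (5 + 4·7 + 15)/6 = 48/6 = 8; σ²_B = ((15−5)/6)² = 2.778
te_C = (1 + 4·3 + 5)/6 = 18/6 = 3; σ²_C = ((5−1)/6)² = 0.444
te_D = (1 + 4·2 + 3)/6 = 12/6 = 2; σ²_D = ((3−1)/6)² = 0.111
te_E = (3 + 4·6 + 9)/6 = 36/6 = 6; σ²_E = ((9−3)/6)² = 1.000
te_F = (3 + 4·4 + 11)/6 = 30/6 = 5; σ²_F = ((11−3)/6)² = 1.778
te_G = (10 + 4·12 + 20)/6 = 78/6 = 13; σ²_G = ((20−10)/6)² = 2.778
te_H = (9 + 4·13 + 29)/6 = 90/6 = 15; σ²_H = ((29−9)/6)² = 11.111
te_I = (5 + 4·8 + 11)/6 = 48/6 = 8; σ²_I = ((11−5)/6)² = 1.000

Forward pass:
ES_A = 0; EF_A = 4
ES_B = 4; EF_B = 4+8 = 12
ES_C = 4; EF_C = 4+3 = 7
ES_D = 4; EF_D = 4+2 = 6
ES_E = max(EF_C=7, EF_D=6) = 7; EF_E = 7+6 = 13
ES_F = max(EF_B=12, EF_D=6) = 12; EF_F = 12+5 = 17
ES_G = max(EF_D=6, EF_F=17) = 17; EF_G = 17+13 = 30
ES_H = max(EF_D=6, EF_F=17) = 17; EF_H = 17+15 = 32
ES_I = max(EF_C=7, EF_D=6, EF_E=13, EF_G=30, EF_H=32) = 32; EF_I = 32+8 = 40
Expected project duration μ = 40 weeks. Critical path: A → B → F → H → I.

Variance along critical path = 1.778 + 2.778 + 1.778 + 11.111 + 1.000 = 18.444; σ = √18.444 = 4.295 weeks.
Z = (38 − 40) / 4.295 = -0.466
P(T ≤ 38) = Φ(-0.466) ≈ 0.321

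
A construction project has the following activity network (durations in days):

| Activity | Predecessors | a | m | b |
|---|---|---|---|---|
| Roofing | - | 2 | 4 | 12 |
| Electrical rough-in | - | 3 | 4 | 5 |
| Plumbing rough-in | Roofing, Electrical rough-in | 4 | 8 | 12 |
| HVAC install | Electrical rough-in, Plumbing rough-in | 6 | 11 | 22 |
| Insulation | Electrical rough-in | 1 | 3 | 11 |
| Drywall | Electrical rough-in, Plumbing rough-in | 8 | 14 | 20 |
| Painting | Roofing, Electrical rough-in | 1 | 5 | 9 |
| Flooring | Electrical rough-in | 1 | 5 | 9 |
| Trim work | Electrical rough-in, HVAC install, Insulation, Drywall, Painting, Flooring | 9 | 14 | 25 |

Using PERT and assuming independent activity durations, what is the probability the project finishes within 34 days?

0.022

te_Roofing = (2 + 4·4 + 12)/6 = 30/6 = 5; σ²_Roofing = ((12−2)/6)² = 2.778
te_Electrical rough-in = (3 + 4·4 + 5)/6 = 24/6 = 4; σ²_Electrical rough-in = ((5−3)/6)² = 0.111
te_Plumbing rough-in = (4 + 4·8 + 12)/6 = 48/6 = 8; σ²_Plumbing rough-in = ((12−4)/6)² = 1.778
te_HVAC install = (6 + 4·11 + 22)/6 = 72/6 = 12; σ²_HVAC install = ((22−6)/6)² = 7.111
te_Insulation = (1 + 4·3 + 11)/6 = 24/6 = 4; σ²_Insulation = ((11−1)/6)² = 2.778
te_Drywall = (8 + 4·14 + 20)/6 = 84/6 = 14; σ²_Drywall = ((20−8)/6)² = 4.000
te_Painting = (1 + 4·5 + 9)/6 = 30/6 = 5; σ²_Painting = ((9−1)/6)² = 1.778
te_Flooring = (1 + 4·5 + 9)/6 = 30/6 = 5; σ²_Flooring = ((9−1)/6)² = 1.778
te_Trim work = (9 + 4·14 + 25)/6 = 90/6 = 15; σ²_Trim work = ((25−9)/6)² = 7.111

Forward pass:
ES_Roofing = 0; EF_Roofing = 5
ES_Electrical rough-in = 0; EF_Electrical rough-in = 4
ES_Plumbing rough-in = max(EF_Roofing=5, EF_Electrical rough-in=4) = 5; EF_Plumbing rough-in = 5+8 = 13
ES_HVAC install = max(EF_Electrical rough-in=4, EF_Plumbing rough-in=13) = 13; EF_HVAC install = 13+12 = 25
ES_Insulation = 4; EF_Insulation = 4+4 = 8
ES_Drywall = max(EF_Electrical rough-in=4, EF_Plumbing rough-in=13) = 13; EF_Drywall = 13+14 = 27
ES_Painting = max(EF_Roofing=5, EF_Electrical rough-in=4) = 5; EF_Painting = 5+5 = 10
ES_Flooring = 4; EF_Flooring = 4+5 = 9
ES_Trim work = max(EF_Electrical rough-in=4, EF_HVAC install=25, EF_Insulation=8, EF_Drywall=27, EF_Painting=10, EF_Flooring=9) = 27; EF_Trim work = 27+15 = 42
Expected project duration μ = 42 days. Critical path: Roofing → Plumbing rough-in → Drywall → Trim work.

Variance along critical path = 2.778 + 1.778 + 4.000 + 7.111 = 15.667; σ = √15.667 = 3.958 days.
Z = (34 − 42) / 3.958 = -2.021
P(T ≤ 34) = Φ(-2.021) ≈ 0.022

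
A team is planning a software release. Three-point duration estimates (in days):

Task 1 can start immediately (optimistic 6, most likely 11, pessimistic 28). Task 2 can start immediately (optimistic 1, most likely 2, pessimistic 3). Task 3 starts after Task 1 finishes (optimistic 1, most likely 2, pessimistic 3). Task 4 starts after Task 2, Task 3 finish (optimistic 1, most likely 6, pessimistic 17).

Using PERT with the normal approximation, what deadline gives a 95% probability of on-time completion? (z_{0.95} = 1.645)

te_Task 1 = (6 + 4·11 + 28)/6 = 78/6 = 13; σ²_Task 1 = ((28−6)/6)² = 13.444
te_Task 2 = (1 + 4·2 + 3)/6 = 12/6 = 2; σ²_Task 2 = ((3−1)/6)² = 0.111
te_Task 3 = (1 + 4·2 + 3)/6 = 12/6 = 2; σ²_Task 3 = ((3−1)/6)² = 0.111
te_Task 4 = (1 + 4·6 + 17)/6 = 42/6 = 7; σ²_Task 4 = ((17−1)/6)² = 7.111

Forward pass:
ES_Task 1 = 0; EF_Task 1 = 13
ES_Task 2 = 0; EF_Task 2 = 2
ES_Task 3 = 13; EF_Task 3 = 13+2 = 15
ES_Task 4 = max(EF_Task 2=2, EF_Task 3=15) = 15; EF_Task 4 = 15+7 = 22
Expected project duration μ = 22 days. Critical path: Task 1 → Task 3 → Task 4.

Variance along critical path = 13.444 + 0.111 + 7.111 = 20.667; σ = 4.546 days.
D = μ + z·σ = 22 + 1.645·4.546 = 29.5 days

29.5 days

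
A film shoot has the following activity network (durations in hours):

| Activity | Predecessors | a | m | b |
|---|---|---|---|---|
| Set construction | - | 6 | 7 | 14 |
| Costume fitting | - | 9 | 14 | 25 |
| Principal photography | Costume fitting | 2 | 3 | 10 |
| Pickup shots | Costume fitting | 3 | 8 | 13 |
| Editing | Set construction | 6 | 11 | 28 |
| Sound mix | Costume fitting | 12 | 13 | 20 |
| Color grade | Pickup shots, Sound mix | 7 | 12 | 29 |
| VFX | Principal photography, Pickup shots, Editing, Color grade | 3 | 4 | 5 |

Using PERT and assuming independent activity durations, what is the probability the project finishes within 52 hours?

0.854

te_Set construction = (6 + 4·7 + 14)/6 = 48/6 = 8; σ²_Set construction = ((14−6)/6)² = 1.778
te_Costume fitting = (9 + 4·14 + 25)/6 = 90/6 = 15; σ²_Costume fitting = ((25−9)/6)² = 7.111
te_Principal photography = (2 + 4·3 + 10)/6 = 24/6 = 4; σ²_Principal photography = ((10−2)/6)² = 1.778
te_Pickup shots = (3 + 4·8 + 13)/6 = 48/6 = 8; σ²_Pickup shots = ((13−3)/6)² = 2.778
te_Editing = (6 + 4·11 + 28)/6 = 78/6 = 13; σ²_Editing = ((28−6)/6)² = 13.444
te_Sound mix = (12 + 4·13 + 20)/6 = 84/6 = 14; σ²_Sound mix = ((20−12)/6)² = 1.778
te_Color grade = (7 + 4·12 + 29)/6 = 84/6 = 14; σ²_Color grade = ((29−7)/6)² = 13.444
te_VFX = (3 + 4·4 + 5)/6 = 24/6 = 4; σ²_VFX = ((5−3)/6)² = 0.111

Forward pass:
ES_Set construction = 0; EF_Set construction = 8
ES_Costume fitting = 0; EF_Costume fitting = 15
ES_Principal photography = 15; EF_Principal photography = 15+4 = 19
ES_Pickup shots = 15; EF_Pickup shots = 15+8 = 23
ES_Editing = 8; EF_Editing = 8+13 = 21
ES_Sound mix = 15; EF_Sound mix = 15+14 = 29
ES_Color grade = max(EF_Pickup shots=23, EF_Sound mix=29) = 29; EF_Color grade = 29+14 = 43
ES_VFX = max(EF_Principal photography=19, EF_Pickup shots=23, EF_Editing=21, EF_Color grade=43) = 43; EF_VFX = 43+4 = 47
Expected project duration μ = 47 hours. Critical path: Costume fitting → Sound mix → Color grade → VFX.

Variance along critical path = 7.111 + 1.778 + 13.444 + 0.111 = 22.444; σ = √22.444 = 4.738 hours.
Z = (52 − 47) / 4.738 = 1.055
P(T ≤ 52) = Φ(1.055) ≈ 0.854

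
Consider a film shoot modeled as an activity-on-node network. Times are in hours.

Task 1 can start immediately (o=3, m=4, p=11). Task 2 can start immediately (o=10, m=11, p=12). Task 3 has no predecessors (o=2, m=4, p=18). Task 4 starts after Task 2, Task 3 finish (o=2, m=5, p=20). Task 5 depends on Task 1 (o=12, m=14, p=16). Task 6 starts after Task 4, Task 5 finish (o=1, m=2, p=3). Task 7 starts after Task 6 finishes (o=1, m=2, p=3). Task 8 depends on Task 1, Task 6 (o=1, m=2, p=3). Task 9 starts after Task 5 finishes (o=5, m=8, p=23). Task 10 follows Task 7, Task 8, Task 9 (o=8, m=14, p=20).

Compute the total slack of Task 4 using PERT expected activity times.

te_Task 1 = (3 + 4·4 + 11)/6 = 30/6 = 5
te_Task 2 = (10 + 4·11 + 12)/6 = 66/6 = 11
te_Task 3 = (2 + 4·4 + 18)/6 = 36/6 = 6
te_Task 4 = (2 + 4·5 + 20)/6 = 42/6 = 7
te_Task 5 = (12 + 4·14 + 16)/6 = 84/6 = 14
te_Task 6 = (1 + 4·2 + 3)/6 = 12/6 = 2
te_Task 7 = (1 + 4·2 + 3)/6 = 12/6 = 2
te_Task 8 = (1 + 4·2 + 3)/6 = 12/6 = 2
te_Task 9 = (5 + 4·8 + 23)/6 = 60/6 = 10
te_Task 10 = (8 + 4·14 + 20)/6 = 84/6 = 14

Forward pass:
ES_Task 1 = 0; EF_Task 1 = 5
ES_Task 2 = 0; EF_Task 2 = 11
ES_Task 3 = 0; EF_Task 3 = 6
ES_Task 4 = max(EF_Task 2=11, EF_Task 3=6) = 11; EF_Task 4 = 11+7 = 18
ES_Task 5 = 5; EF_Task 5 = 5+14 = 19
ES_Task 6 = max(EF_Task 4=18, EF_Task 5=19) = 19; EF_Task 6 = 19+2 = 21
ES_Task 7 = 21; EF_Task 7 = 21+2 = 23
ES_Task 8 = max(EF_Task 1=5, EF_Task 6=21) = 21; EF_Task 8 = 21+2 = 23
ES_Task 9 = 19; EF_Task 9 = 19+10 = 29
ES_Task 10 = max(EF_Task 7=23, EF_Task 8=23, EF_Task 9=29) = 29; EF_Task 10 = 29+14 = 43
Expected project duration μ = 43 hours. Critical path: Task 1 → Task 5 → Task 9 → Task 10.

Backward pass:
LF_Task 10 = 43; LS_Task 10 = 43−14 = 29
LF_Task 9 = LS_Task 10 = 29; LS_Task 9 = 29−10 = 19
LF_Task 8 = LS_Task 10 = 29; LS_Task 8 = 29−2 = 27
LF_Task 7 = LS_Task 10 = 29; LS_Task 7 = 29−2 = 27
LF_Task 6 = min(LS_Task 7=27, LS_Task 8=27) = 27; LS_Task 6 = 27−2 = 25
LF_Task 5 = min(LS_Task 6=25, LS_Task 9=19) = 19; LS_Task 5 = 19−14 = 5
LF_Task 4 = LS_Task 6 = 25; LS_Task 4 = 25−7 = 18
LF_Task 3 = LS_Task 4 = 18; LS_Task 3 = 18−6 = 12
LF_Task 2 = LS_Task 4 = 18; LS_Task 2 = 18−11 = 7
LF_Task 1 = min(LS_Task 5=5, LS_Task 8=27) = 5; LS_Task 1 = 5−5 = 0
Slack_Task 4 = LS_Task 4 − ES_Task 4 = 18 − 11 = 7

7 hours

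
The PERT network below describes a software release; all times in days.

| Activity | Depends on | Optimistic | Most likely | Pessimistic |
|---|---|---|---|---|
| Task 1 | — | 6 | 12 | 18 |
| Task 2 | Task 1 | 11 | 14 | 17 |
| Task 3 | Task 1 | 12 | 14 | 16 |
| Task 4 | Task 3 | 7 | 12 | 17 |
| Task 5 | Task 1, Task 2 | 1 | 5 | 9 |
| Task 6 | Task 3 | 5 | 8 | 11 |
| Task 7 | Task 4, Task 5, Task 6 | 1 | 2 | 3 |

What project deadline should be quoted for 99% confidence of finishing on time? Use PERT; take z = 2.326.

46.3 days

te_Task 1 = (6 + 4·12 + 18)/6 = 72/6 = 12; σ²_Task 1 = ((18−6)/6)² = 4.000
te_Task 2 = (11 + 4·14 + 17)/6 = 84/6 = 14; σ²_Task 2 = ((17−11)/6)² = 1.000
te_Task 3 = (12 + 4·14 + 16)/6 = 84/6 = 14; σ²_Task 3 = ((16−12)/6)² = 0.444
te_Task 4 = (7 + 4·12 + 17)/6 = 72/6 = 12; σ²_Task 4 = ((17−7)/6)² = 2.778
te_Task 5 = (1 + 4·5 + 9)/6 = 30/6 = 5; σ²_Task 5 = ((9−1)/6)² = 1.778
te_Task 6 = (5 + 4·8 + 11)/6 = 48/6 = 8; σ²_Task 6 = ((11−5)/6)² = 1.000
te_Task 7 = (1 + 4·2 + 3)/6 = 12/6 = 2; σ²_Task 7 = ((3−1)/6)² = 0.111

Forward pass:
ES_Task 1 = 0; EF_Task 1 = 12
ES_Task 2 = 12; EF_Task 2 = 12+14 = 26
ES_Task 3 = 12; EF_Task 3 = 12+14 = 26
ES_Task 4 = 26; EF_Task 4 = 26+12 = 38
ES_Task 5 = max(EF_Task 1=12, EF_Task 2=26) = 26; EF_Task 5 = 26+5 = 31
ES_Task 6 = 26; EF_Task 6 = 26+8 = 34
ES_Task 7 = max(EF_Task 4=38, EF_Task 5=31, EF_Task 6=34) = 38; EF_Task 7 = 38+2 = 40
Expected project duration μ = 40 days. Critical path: Task 1 → Task 3 → Task 4 → Task 7.

Variance along critical path = 4.000 + 0.444 + 2.778 + 0.111 = 7.333; σ = 2.708 days.
D = μ + z·σ = 40 + 2.326·2.708 = 46.3 days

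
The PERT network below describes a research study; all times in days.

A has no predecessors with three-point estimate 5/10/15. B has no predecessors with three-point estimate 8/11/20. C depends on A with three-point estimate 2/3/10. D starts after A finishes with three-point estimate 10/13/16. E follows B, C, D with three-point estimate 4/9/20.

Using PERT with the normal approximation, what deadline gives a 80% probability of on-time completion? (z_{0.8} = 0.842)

te_A = (5 + 4·10 + 15)/6 = 60/6 = 10; σ²_A = ((15−5)/6)² = 2.778
te_B = (8 + 4·11 + 20)/6 = 72/6 = 12; σ²_B = ((20−8)/6)² = 4.000
te_C = (2 + 4·3 + 10)/6 = 24/6 = 4; σ²_C = ((10−2)/6)² = 1.778
te_D = (10 + 4·13 + 16)/6 = 78/6 = 13; σ²_D = ((16−10)/6)² = 1.000
te_E = (4 + 4·9 + 20)/6 = 60/6 = 10; σ²_E = ((20−4)/6)² = 7.111

Forward pass:
ES_A = 0; EF_A = 10
ES_B = 0; EF_B = 12
ES_C = 10; EF_C = 10+4 = 14
ES_D = 10; EF_D = 10+13 = 23
ES_E = max(EF_B=12, EF_C=14, EF_D=23) = 23; EF_E = 23+10 = 33
Expected project duration μ = 33 days. Critical path: A → D → E.

Variance along critical path = 2.778 + 1.000 + 7.111 = 10.889; σ = 3.300 days.
D = μ + z·σ = 33 + 0.842·3.300 = 35.8 days

35.8 days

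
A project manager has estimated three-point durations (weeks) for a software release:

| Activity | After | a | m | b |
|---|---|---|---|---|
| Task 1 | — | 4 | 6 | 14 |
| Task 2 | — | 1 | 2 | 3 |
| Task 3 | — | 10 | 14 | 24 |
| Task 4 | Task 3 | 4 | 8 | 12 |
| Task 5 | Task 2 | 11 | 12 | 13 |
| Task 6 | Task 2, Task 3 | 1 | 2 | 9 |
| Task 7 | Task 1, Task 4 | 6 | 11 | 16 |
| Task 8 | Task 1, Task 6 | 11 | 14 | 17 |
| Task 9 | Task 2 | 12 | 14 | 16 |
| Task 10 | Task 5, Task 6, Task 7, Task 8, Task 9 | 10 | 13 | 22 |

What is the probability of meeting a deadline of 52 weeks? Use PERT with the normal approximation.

te_Task 1 = (4 + 4·6 + 14)/6 = 42/6 = 7; σ²_Task 1 = ((14−4)/6)² = 2.778
te_Task 2 = (1 + 4·2 + 3)/6 = 12/6 = 2; σ²_Task 2 = ((3−1)/6)² = 0.111
te_Task 3 = (10 + 4·14 + 24)/6 = 90/6 = 15; σ²_Task 3 = ((24−10)/6)² = 5.444
te_Task 4 = (4 + 4·8 + 12)/6 = 48/6 = 8; σ²_Task 4 = ((12−4)/6)² = 1.778
te_Task 5 = (11 + 4·12 + 13)/6 = 72/6 = 12; σ²_Task 5 = ((13−11)/6)² = 0.111
te_Task 6 = (1 + 4·2 + 9)/6 = 18/6 = 3; σ²_Task 6 = ((9−1)/6)² = 1.778
te_Task 7 = (6 + 4·11 + 16)/6 = 66/6 = 11; σ²_Task 7 = ((16−6)/6)² = 2.778
te_Task 8 = (11 + 4·14 + 17)/6 = 84/6 = 14; σ²_Task 8 = ((17−11)/6)² = 1.000
te_Task 9 = (12 + 4·14 + 16)/6 = 84/6 = 14; σ²_Task 9 = ((16−12)/6)² = 0.444
te_Task 10 = (10 + 4·13 + 22)/6 = 84/6 = 14; σ²_Task 10 = ((22−10)/6)² = 4.000

Forward pass:
ES_Task 1 = 0; EF_Task 1 = 7
ES_Task 2 = 0; EF_Task 2 = 2
ES_Task 3 = 0; EF_Task 3 = 15
ES_Task 4 = 15; EF_Task 4 = 15+8 = 23
ES_Task 5 = 2; EF_Task 5 = 2+12 = 14
ES_Task 6 = max(EF_Task 2=2, EF_Task 3=15) = 15; EF_Task 6 = 15+3 = 18
ES_Task 7 = max(EF_Task 1=7, EF_Task 4=23) = 23; EF_Task 7 = 23+11 = 34
ES_Task 8 = max(EF_Task 1=7, EF_Task 6=18) = 18; EF_Task 8 = 18+14 = 32
ES_Task 9 = 2; EF_Task 9 = 2+14 = 16
ES_Task 10 = max(EF_Task 5=14, EF_Task 6=18, EF_Task 7=34, EF_Task 8=32, EF_Task 9=16) = 34; EF_Task 10 = 34+14 = 48
Expected project duration μ = 48 weeks. Critical path: Task 3 → Task 4 → Task 7 → Task 10.

Variance along critical path = 5.444 + 1.778 + 2.778 + 4.000 = 14.000; σ = √14.000 = 3.742 weeks.
Z = (52 − 48) / 3.742 = 1.069
P(T ≤ 52) = Φ(1.069) ≈ 0.857

0.857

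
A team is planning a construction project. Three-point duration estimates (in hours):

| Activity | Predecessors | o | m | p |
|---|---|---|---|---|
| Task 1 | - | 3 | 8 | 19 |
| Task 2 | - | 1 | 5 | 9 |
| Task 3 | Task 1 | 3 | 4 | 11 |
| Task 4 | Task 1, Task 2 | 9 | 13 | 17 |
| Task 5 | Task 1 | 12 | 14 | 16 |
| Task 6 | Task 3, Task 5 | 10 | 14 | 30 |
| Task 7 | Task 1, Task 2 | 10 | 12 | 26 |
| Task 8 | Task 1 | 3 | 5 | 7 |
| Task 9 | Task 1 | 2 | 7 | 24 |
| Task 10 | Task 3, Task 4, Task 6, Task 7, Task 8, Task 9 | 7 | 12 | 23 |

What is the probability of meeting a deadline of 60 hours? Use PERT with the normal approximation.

te_Task 1 = (3 + 4·8 + 19)/6 = 54/6 = 9; σ²_Task 1 = ((19−3)/6)² = 7.111
te_Task 2 = (1 + 4·5 + 9)/6 = 30/6 = 5; σ²_Task 2 = ((9−1)/6)² = 1.778
te_Task 3 = (3 + 4·4 + 11)/6 = 30/6 = 5; σ²_Task 3 = ((11−3)/6)² = 1.778
te_Task 4 = (9 + 4·13 + 17)/6 = 78/6 = 13; σ²_Task 4 = ((17−9)/6)² = 1.778
te_Task 5 = (12 + 4·14 + 16)/6 = 84/6 = 14; σ²_Task 5 = ((16−12)/6)² = 0.444
te_Task 6 = (10 + 4·14 + 30)/6 = 96/6 = 16; σ²_Task 6 = ((30−10)/6)² = 11.111
te_Task 7 = (10 + 4·12 + 26)/6 = 84/6 = 14; σ²_Task 7 = ((26−10)/6)² = 7.111
te_Task 8 = (3 + 4·5 + 7)/6 = 30/6 = 5; σ²_Task 8 = ((7−3)/6)² = 0.444
te_Task 9 = (2 + 4·7 + 24)/6 = 54/6 = 9; σ²_Task 9 = ((24−2)/6)² = 13.444
te_Task 10 = (7 + 4·12 + 23)/6 = 78/6 = 13; σ²_Task 10 = ((23−7)/6)² = 7.111

Forward pass:
ES_Task 1 = 0; EF_Task 1 = 9
ES_Task 2 = 0; EF_Task 2 = 5
ES_Task 3 = 9; EF_Task 3 = 9+5 = 14
ES_Task 4 = max(EF_Task 1=9, EF_Task 2=5) = 9; EF_Task 4 = 9+13 = 22
ES_Task 5 = 9; EF_Task 5 = 9+14 = 23
ES_Task 6 = max(EF_Task 3=14, EF_Task 5=23) = 23; EF_Task 6 = 23+16 = 39
ES_Task 7 = max(EF_Task 1=9, EF_Task 2=5) = 9; EF_Task 7 = 9+14 = 23
ES_Task 8 = 9; EF_Task 8 = 9+5 = 14
ES_Task 9 = 9; EF_Task 9 = 9+9 = 18
ES_Task 10 = max(EF_Task 3=14, EF_Task 4=22, EF_Task 6=39, EF_Task 7=23, EF_Task 8=14, EF_Task 9=18) = 39; EF_Task 10 = 39+13 = 52
Expected project duration μ = 52 hours. Critical path: Task 1 → Task 5 → Task 6 → Task 10.

Variance along critical path = 7.111 + 0.444 + 11.111 + 7.111 = 25.778; σ = √25.778 = 5.077 hours.
Z = (60 − 52) / 5.077 = 1.576
P(T ≤ 60) = Φ(1.576) ≈ 0.942

0.942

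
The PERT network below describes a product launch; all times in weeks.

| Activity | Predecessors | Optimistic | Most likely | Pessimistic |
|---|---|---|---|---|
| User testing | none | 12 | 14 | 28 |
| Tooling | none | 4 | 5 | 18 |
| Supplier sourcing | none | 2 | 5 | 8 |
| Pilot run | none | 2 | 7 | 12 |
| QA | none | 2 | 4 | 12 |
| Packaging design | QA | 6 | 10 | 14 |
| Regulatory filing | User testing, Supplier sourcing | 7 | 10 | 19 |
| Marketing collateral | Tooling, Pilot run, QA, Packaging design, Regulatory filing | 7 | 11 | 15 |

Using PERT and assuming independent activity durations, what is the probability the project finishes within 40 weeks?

0.711

te_User testing = (12 + 4·14 + 28)/6 = 96/6 = 16; σ²_User testing = ((28−12)/6)² = 7.111
te_Tooling = (4 + 4·5 + 18)/6 = 42/6 = 7; σ²_Tooling = ((18−4)/6)² = 5.444
te_Supplier sourcing = (2 + 4·5 + 8)/6 = 30/6 = 5; σ²_Supplier sourcing = ((8−2)/6)² = 1.000
te_Pilot run = (2 + 4·7 + 12)/6 = 42/6 = 7; σ²_Pilot run = ((12−2)/6)² = 2.778
te_QA = (2 + 4·4 + 12)/6 = 30/6 = 5; σ²_QA = ((12−2)/6)² = 2.778
te_Packaging design = (6 + 4·10 + 14)/6 = 60/6 = 10; σ²_Packaging design = ((14−6)/6)² = 1.778
te_Regulatory filing = (7 + 4·10 + 19)/6 = 66/6 = 11; σ²_Regulatory filing = ((19−7)/6)² = 4.000
te_Marketing collateral = (7 + 4·11 + 15)/6 = 66/6 = 11; σ²_Marketing collateral = ((15−7)/6)² = 1.778

Forward pass:
ES_User testing = 0; EF_User testing = 16
ES_Tooling = 0; EF_Tooling = 7
ES_Supplier sourcing = 0; EF_Supplier sourcing = 5
ES_Pilot run = 0; EF_Pilot run = 7
ES_QA = 0; EF_QA = 5
ES_Packaging design = 5; EF_Packaging design = 5+10 = 15
ES_Regulatory filing = max(EF_User testing=16, EF_Supplier sourcing=5) = 16; EF_Regulatory filing = 16+11 = 27
ES_Marketing collateral = max(EF_Tooling=7, EF_Pilot run=7, EF_QA=5, EF_Packaging design=15, EF_Regulatory filing=27) = 27; EF_Marketing collateral = 27+11 = 38
Expected project duration μ = 38 weeks. Critical path: User testing → Regulatory filing → Marketing collateral.

Variance along critical path = 7.111 + 4.000 + 1.778 = 12.889; σ = √12.889 = 3.590 weeks.
Z = (40 − 38) / 3.590 = 0.557
P(T ≤ 40) = Φ(0.557) ≈ 0.711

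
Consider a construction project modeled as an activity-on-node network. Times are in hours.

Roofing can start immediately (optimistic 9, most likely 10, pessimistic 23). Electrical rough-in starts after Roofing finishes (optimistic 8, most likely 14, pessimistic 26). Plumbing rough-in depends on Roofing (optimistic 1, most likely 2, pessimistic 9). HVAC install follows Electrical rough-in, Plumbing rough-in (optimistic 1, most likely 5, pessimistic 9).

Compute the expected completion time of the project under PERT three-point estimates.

32 hours

te_Roofing = (9 + 4·10 + 23)/6 = 72/6 = 12
te_Electrical rough-in = (8 + 4·14 + 26)/6 = 90/6 = 15
te_Plumbing rough-in = (1 + 4·2 + 9)/6 = 18/6 = 3
te_HVAC install = (1 + 4·5 + 9)/6 = 30/6 = 5

Forward pass:
ES_Roofing = 0; EF_Roofing = 12
ES_Electrical rough-in = 12; EF_Electrical rough-in = 12+15 = 27
ES_Plumbing rough-in = 12; EF_Plumbing rough-in = 12+3 = 15
ES_HVAC install = max(EF_Electrical rough-in=27, EF_Plumbing rough-in=15) = 27; EF_HVAC install = 27+5 = 32
Expected project duration μ = 32 hours. Critical path: Roofing → Electrical rough-in → HVAC install.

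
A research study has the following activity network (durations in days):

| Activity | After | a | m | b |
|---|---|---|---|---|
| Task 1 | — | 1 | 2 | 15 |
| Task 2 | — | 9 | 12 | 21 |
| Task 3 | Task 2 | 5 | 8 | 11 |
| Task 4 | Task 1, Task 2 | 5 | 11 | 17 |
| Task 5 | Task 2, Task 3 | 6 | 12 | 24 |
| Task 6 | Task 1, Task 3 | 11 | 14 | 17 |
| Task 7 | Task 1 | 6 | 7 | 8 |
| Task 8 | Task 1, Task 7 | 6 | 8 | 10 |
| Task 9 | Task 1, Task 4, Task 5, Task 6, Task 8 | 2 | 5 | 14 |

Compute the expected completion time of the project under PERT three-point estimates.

41 days

te_Task 1 = (1 + 4·2 + 15)/6 = 24/6 = 4
te_Task 2 = (9 + 4·12 + 21)/6 = 78/6 = 13
te_Task 3 = (5 + 4·8 + 11)/6 = 48/6 = 8
te_Task 4 = (5 + 4·11 + 17)/6 = 66/6 = 11
te_Task 5 = (6 + 4·12 + 24)/6 = 78/6 = 13
te_Task 6 = (11 + 4·14 + 17)/6 = 84/6 = 14
te_Task 7 = (6 + 4·7 + 8)/6 = 42/6 = 7
te_Task 8 = (6 + 4·8 + 10)/6 = 48/6 = 8
te_Task 9 = (2 + 4·5 + 14)/6 = 36/6 = 6

Forward pass:
ES_Task 1 = 0; EF_Task 1 = 4
ES_Task 2 = 0; EF_Task 2 = 13
ES_Task 3 = 13; EF_Task 3 = 13+8 = 21
ES_Task 4 = max(EF_Task 1=4, EF_Task 2=13) = 13; EF_Task 4 = 13+11 = 24
ES_Task 5 = max(EF_Task 2=13, EF_Task 3=21) = 21; EF_Task 5 = 21+13 = 34
ES_Task 6 = max(EF_Task 1=4, EF_Task 3=21) = 21; EF_Task 6 = 21+14 = 35
ES_Task 7 = 4; EF_Task 7 = 4+7 = 11
ES_Task 8 = max(EF_Task 1=4, EF_Task 7=11) = 11; EF_Task 8 = 11+8 = 19
ES_Task 9 = max(EF_Task 1=4, EF_Task 4=24, EF_Task 5=34, EF_Task 6=35, EF_Task 8=19) = 35; EF_Task 9 = 35+6 = 41
Expected project duration μ = 41 days. Critical path: Task 2 → Task 3 → Task 6 → Task 9.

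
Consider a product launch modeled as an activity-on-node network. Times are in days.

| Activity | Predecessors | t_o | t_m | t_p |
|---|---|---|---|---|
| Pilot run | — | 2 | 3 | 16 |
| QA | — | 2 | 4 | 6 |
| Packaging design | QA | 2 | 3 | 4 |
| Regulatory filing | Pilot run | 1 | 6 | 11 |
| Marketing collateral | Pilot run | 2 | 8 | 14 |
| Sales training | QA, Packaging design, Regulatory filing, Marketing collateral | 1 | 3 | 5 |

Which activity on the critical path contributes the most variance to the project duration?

te_Pilot run = (2 + 4·3 + 16)/6 = 30/6 = 5; σ²_Pilot run = ((16−2)/6)² = 5.444
te_QA = (2 + 4·4 + 6)/6 = 24/6 = 4; σ²_QA = ((6−2)/6)² = 0.444
te_Packaging design = (2 + 4·3 + 4)/6 = 18/6 = 3; σ²_Packaging design = ((4−2)/6)² = 0.111
te_Regulatory filing = (1 + 4·6 + 11)/6 = 36/6 = 6; σ²_Regulatory filing = ((11−1)/6)² = 2.778
te_Marketing collateral = (2 + 4·8 + 14)/6 = 48/6 = 8; σ²_Marketing collateral = ((14−2)/6)² = 4.000
te_Sales training = (1 + 4·3 + 5)/6 = 18/6 = 3; σ²_Sales training = ((5−1)/6)² = 0.444

Forward pass:
ES_Pilot run = 0; EF_Pilot run = 5
ES_QA = 0; EF_QA = 4
ES_Packaging design = 4; EF_Packaging design = 4+3 = 7
ES_Regulatory filing = 5; EF_Regulatory filing = 5+6 = 11
ES_Marketing collateral = 5; EF_Marketing collateral = 5+8 = 13
ES_Sales training = max(EF_QA=4, EF_Packaging design=7, EF_Regulatory filing=11, EF_Marketing collateral=13) = 13; EF_Sales training = 13+3 = 16
Expected project duration μ = 16 days. Critical path: Pilot run → Marketing collateral → Sales training.

Variances on critical path: σ²_Pilot run=5.444, σ²_Marketing collateral=4.000, σ²_Sales training=0.444.
Largest is σ²_Pilot run = 5.444.

Pilot run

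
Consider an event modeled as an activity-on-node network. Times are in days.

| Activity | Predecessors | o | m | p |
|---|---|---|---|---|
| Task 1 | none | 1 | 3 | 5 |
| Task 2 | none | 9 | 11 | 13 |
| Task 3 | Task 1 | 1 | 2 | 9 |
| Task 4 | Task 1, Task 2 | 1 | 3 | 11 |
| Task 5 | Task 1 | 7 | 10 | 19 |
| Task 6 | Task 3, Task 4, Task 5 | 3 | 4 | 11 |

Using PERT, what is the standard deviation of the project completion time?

2.24 days

te_Task 1 = (1 + 4·3 + 5)/6 = 18/6 = 3; σ²_Task 1 = ((5−1)/6)² = 0.444
te_Task 2 = (9 + 4·11 + 13)/6 = 66/6 = 11; σ²_Task 2 = ((13−9)/6)² = 0.444
te_Task 3 = (1 + 4·2 + 9)/6 = 18/6 = 3; σ²_Task 3 = ((9−1)/6)² = 1.778
te_Task 4 = (1 + 4·3 + 11)/6 = 24/6 = 4; σ²_Task 4 = ((11−1)/6)² = 2.778
te_Task 5 = (7 + 4·10 + 19)/6 = 66/6 = 11; σ²_Task 5 = ((19−7)/6)² = 4.000
te_Task 6 = (3 + 4·4 + 11)/6 = 30/6 = 5; σ²_Task 6 = ((11−3)/6)² = 1.778

Forward pass:
ES_Task 1 = 0; EF_Task 1 = 3
ES_Task 2 = 0; EF_Task 2 = 11
ES_Task 3 = 3; EF_Task 3 = 3+3 = 6
ES_Task 4 = max(EF_Task 1=3, EF_Task 2=11) = 11; EF_Task 4 = 11+4 = 15
ES_Task 5 = 3; EF_Task 5 = 3+11 = 14
ES_Task 6 = max(EF_Task 3=6, EF_Task 4=15, EF_Task 5=14) = 15; EF_Task 6 = 15+5 = 20
Expected project duration μ = 20 days. Critical path: Task 2 → Task 4 → Task 6.

Variance along critical path = 0.444 + 2.778 + 1.778 = 5.000
σ = √5.000 = 2.236 days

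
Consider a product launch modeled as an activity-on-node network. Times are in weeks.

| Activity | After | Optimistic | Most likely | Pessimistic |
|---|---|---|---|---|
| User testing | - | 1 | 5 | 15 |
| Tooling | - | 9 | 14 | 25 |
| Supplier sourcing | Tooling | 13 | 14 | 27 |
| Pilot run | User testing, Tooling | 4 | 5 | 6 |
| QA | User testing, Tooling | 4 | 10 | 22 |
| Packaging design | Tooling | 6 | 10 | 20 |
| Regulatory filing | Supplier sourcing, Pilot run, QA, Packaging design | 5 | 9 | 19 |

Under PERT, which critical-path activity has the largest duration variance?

Tooling

te_User testing = (1 + 4·5 + 15)/6 = 36/6 = 6; σ²_User testing = ((15−1)/6)² = 5.444
te_Tooling = (9 + 4·14 + 25)/6 = 90/6 = 15; σ²_Tooling = ((25−9)/6)² = 7.111
te_Supplier sourcing = (13 + 4·14 + 27)/6 = 96/6 = 16; σ²_Supplier sourcing = ((27−13)/6)² = 5.444
te_Pilot run = (4 + 4·5 + 6)/6 = 30/6 = 5; σ²_Pilot run = ((6−4)/6)² = 0.111
te_QA = (4 + 4·10 + 22)/6 = 66/6 = 11; σ²_QA = ((22−4)/6)² = 9.000
te_Packaging design = (6 + 4·10 + 20)/6 = 66/6 = 11; σ²_Packaging design = ((20−6)/6)² = 5.444
te_Regulatory filing = (5 + 4·9 + 19)/6 = 60/6 = 10; σ²_Regulatory filing = ((19−5)/6)² = 5.444

Forward pass:
ES_User testing = 0; EF_User testing = 6
ES_Tooling = 0; EF_Tooling = 15
ES_Supplier sourcing = 15; EF_Supplier sourcing = 15+16 = 31
ES_Pilot run = max(EF_User testing=6, EF_Tooling=15) = 15; EF_Pilot run = 15+5 = 20
ES_QA = max(EF_User testing=6, EF_Tooling=15) = 15; EF_QA = 15+11 = 26
ES_Packaging design = 15; EF_Packaging design = 15+11 = 26
ES_Regulatory filing = max(EF_Supplier sourcing=31, EF_Pilot run=20, EF_QA=26, EF_Packaging design=26) = 31; EF_Regulatory filing = 31+10 = 41
Expected project duration μ = 41 weeks. Critical path: Tooling → Supplier sourcing → Regulatory filing.

Variances on critical path: σ²_Tooling=7.111, σ²_Supplier sourcing=5.444, σ²_Regulatory filing=5.444.
Largest is σ²_Tooling = 7.111.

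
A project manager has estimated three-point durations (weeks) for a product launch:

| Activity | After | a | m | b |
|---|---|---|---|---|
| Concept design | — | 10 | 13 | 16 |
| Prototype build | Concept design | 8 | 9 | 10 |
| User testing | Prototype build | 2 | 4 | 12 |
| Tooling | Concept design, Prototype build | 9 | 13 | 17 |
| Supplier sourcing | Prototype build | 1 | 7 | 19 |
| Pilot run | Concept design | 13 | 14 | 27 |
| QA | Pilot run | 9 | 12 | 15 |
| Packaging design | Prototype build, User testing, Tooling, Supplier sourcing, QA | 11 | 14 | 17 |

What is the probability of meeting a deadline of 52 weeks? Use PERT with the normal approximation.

te_Concept design = (10 + 4·13 + 16)/6 = 78/6 = 13; σ²_Concept design = ((16−10)/6)² = 1.000
te_Prototype build = (8 + 4·9 + 10)/6 = 54/6 = 9; σ²_Prototype build = ((10−8)/6)² = 0.111
te_User testing = (2 + 4·4 + 12)/6 = 30/6 = 5; σ²_User testing = ((12−2)/6)² = 2.778
te_Tooling = (9 + 4·13 + 17)/6 = 78/6 = 13; σ²_Tooling = ((17−9)/6)² = 1.778
te_Supplier sourcing = (1 + 4·7 + 19)/6 = 48/6 = 8; σ²_Supplier sourcing = ((19−1)/6)² = 9.000
te_Pilot run = (13 + 4·14 + 27)/6 = 96/6 = 16; σ²_Pilot run = ((27−13)/6)² = 5.444
te_QA = (9 + 4·12 + 15)/6 = 72/6 = 12; σ²_QA = ((15−9)/6)² = 1.000
te_Packaging design = (11 + 4·14 + 17)/6 = 84/6 = 14; σ²_Packaging design = ((17−11)/6)² = 1.000

Forward pass:
ES_Concept design = 0; EF_Concept design = 13
ES_Prototype build = 13; EF_Prototype build = 13+9 = 22
ES_User testing = 22; EF_User testing = 22+5 = 27
ES_Tooling = max(EF_Concept design=13, EF_Prototype build=22) = 22; EF_Tooling = 22+13 = 35
ES_Supplier sourcing = 22; EF_Supplier sourcing = 22+8 = 30
ES_Pilot run = 13; EF_Pilot run = 13+16 = 29
ES_QA = 29; EF_QA = 29+12 = 41
ES_Packaging design = max(EF_Prototype build=22, EF_User testing=27, EF_Tooling=35, EF_Supplier sourcing=30, EF_QA=41) = 41; EF_Packaging design = 41+14 = 55
Expected project duration μ = 55 weeks. Critical path: Concept design → Pilot run → QA → Packaging design.

Variance along critical path = 1.000 + 5.444 + 1.000 + 1.000 = 8.444; σ = √8.444 = 2.906 weeks.
Z = (52 − 55) / 2.906 = -1.032
P(T ≤ 52) = Φ(-1.032) ≈ 0.151

0.151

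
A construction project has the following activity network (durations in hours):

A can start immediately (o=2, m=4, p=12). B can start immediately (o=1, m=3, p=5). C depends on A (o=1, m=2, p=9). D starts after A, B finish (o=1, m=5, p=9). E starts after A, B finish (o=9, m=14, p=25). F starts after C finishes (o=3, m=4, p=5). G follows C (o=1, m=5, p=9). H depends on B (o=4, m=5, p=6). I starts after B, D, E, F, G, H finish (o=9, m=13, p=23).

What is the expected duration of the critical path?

te_A = (2 + 4·4 + 12)/6 = 30/6 = 5
te_B = (1 + 4·3 + 5)/6 = 18/6 = 3
te_C = (1 + 4·2 + 9)/6 = 18/6 = 3
te_D = (1 + 4·5 + 9)/6 = 30/6 = 5
te_E = (9 + 4·14 + 25)/6 = 90/6 = 15
te_F = (3 + 4·4 + 5)/6 = 24/6 = 4
te_G = (1 + 4·5 + 9)/6 = 30/6 = 5
te_H = (4 + 4·5 + 6)/6 = 30/6 = 5
te_I = (9 + 4·13 + 23)/6 = 84/6 = 14

Forward pass:
ES_A = 0; EF_A = 5
ES_B = 0; EF_B = 3
ES_C = 5; EF_C = 5+3 = 8
ES_D = max(EF_A=5, EF_B=3) = 5; EF_D = 5+5 = 10
ES_E = max(EF_A=5, EF_B=3) = 5; EF_E = 5+15 = 20
ES_F = 8; EF_F = 8+4 = 12
ES_G = 8; EF_G = 8+5 = 13
ES_H = 3; EF_H = 3+5 = 8
ES_I = max(EF_B=3, EF_D=10, EF_E=20, EF_F=12, EF_G=13, EF_H=8) = 20; EF_I = 20+14 = 34
Expected project duration μ = 34 hours. Critical path: A → E → I.

34 hours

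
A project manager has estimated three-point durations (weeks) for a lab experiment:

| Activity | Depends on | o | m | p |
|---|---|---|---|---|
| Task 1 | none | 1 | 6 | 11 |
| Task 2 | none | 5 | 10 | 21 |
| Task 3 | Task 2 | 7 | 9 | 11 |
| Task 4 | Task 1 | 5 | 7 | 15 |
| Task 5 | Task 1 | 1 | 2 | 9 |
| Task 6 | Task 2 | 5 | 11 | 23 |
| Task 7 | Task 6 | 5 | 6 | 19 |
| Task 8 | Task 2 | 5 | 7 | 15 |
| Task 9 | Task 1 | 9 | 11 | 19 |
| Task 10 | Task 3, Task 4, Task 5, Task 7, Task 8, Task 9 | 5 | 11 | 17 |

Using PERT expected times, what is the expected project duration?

42 weeks

te_Task 1 = (1 + 4·6 + 11)/6 = 36/6 = 6
te_Task 2 = (5 + 4·10 + 21)/6 = 66/6 = 11
te_Task 3 = (7 + 4·9 + 11)/6 = 54/6 = 9
te_Task 4 = (5 + 4·7 + 15)/6 = 48/6 = 8
te_Task 5 = (1 + 4·2 + 9)/6 = 18/6 = 3
te_Task 6 = (5 + 4·11 + 23)/6 = 72/6 = 12
te_Task 7 = (5 + 4·6 + 19)/6 = 48/6 = 8
te_Task 8 = (5 + 4·7 + 15)/6 = 48/6 = 8
te_Task 9 = (9 + 4·11 + 19)/6 = 72/6 = 12
te_Task 10 = (5 + 4·11 + 17)/6 = 66/6 = 11

Forward pass:
ES_Task 1 = 0; EF_Task 1 = 6
ES_Task 2 = 0; EF_Task 2 = 11
ES_Task 3 = 11; EF_Task 3 = 11+9 = 20
ES_Task 4 = 6; EF_Task 4 = 6+8 = 14
ES_Task 5 = 6; EF_Task 5 = 6+3 = 9
ES_Task 6 = 11; EF_Task 6 = 11+12 = 23
ES_Task 7 = 23; EF_Task 7 = 23+8 = 31
ES_Task 8 = 11; EF_Task 8 = 11+8 = 19
ES_Task 9 = 6; EF_Task 9 = 6+12 = 18
ES_Task 10 = max(EF_Task 3=20, EF_Task 4=14, EF_Task 5=9, EF_Task 7=31, EF_Task 8=19, EF_Task 9=18) = 31; EF_Task 10 = 31+11 = 42
Expected project duration μ = 42 weeks. Critical path: Task 2 → Task 6 → Task 7 → Task 10.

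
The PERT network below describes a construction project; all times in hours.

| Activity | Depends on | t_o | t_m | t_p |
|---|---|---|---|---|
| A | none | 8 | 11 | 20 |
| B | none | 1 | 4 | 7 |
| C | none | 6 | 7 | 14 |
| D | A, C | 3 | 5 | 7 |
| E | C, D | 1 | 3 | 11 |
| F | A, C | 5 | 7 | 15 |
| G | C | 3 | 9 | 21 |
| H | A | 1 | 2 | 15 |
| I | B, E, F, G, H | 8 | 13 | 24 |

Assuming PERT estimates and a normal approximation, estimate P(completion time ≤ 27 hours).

0.017

te_A = (8 + 4·11 + 20)/6 = 72/6 = 12; σ²_A = ((20−8)/6)² = 4.000
te_B = (1 + 4·4 + 7)/6 = 24/6 = 4; σ²_B = ((7−1)/6)² = 1.000
te_C = (6 + 4·7 + 14)/6 = 48/6 = 8; σ²_C = ((14−6)/6)² = 1.778
te_D = (3 + 4·5 + 7)/6 = 30/6 = 5; σ²_D = ((7−3)/6)² = 0.444
te_E = (1 + 4·3 + 11)/6 = 24/6 = 4; σ²_E = ((11−1)/6)² = 2.778
te_F = (5 + 4·7 + 15)/6 = 48/6 = 8; σ²_F = ((15−5)/6)² = 2.778
te_G = (3 + 4·9 + 21)/6 = 60/6 = 10; σ²_G = ((21−3)/6)² = 9.000
te_H = (1 + 4·2 + 15)/6 = 24/6 = 4; σ²_H = ((15−1)/6)² = 5.444
te_I = (8 + 4·13 + 24)/6 = 84/6 = 14; σ²_I = ((24−8)/6)² = 7.111

Forward pass:
ES_A = 0; EF_A = 12
ES_B = 0; EF_B = 4
ES_C = 0; EF_C = 8
ES_D = max(EF_A=12, EF_C=8) = 12; EF_D = 12+5 = 17
ES_E = max(EF_C=8, EF_D=17) = 17; EF_E = 17+4 = 21
ES_F = max(EF_A=12, EF_C=8) = 12; EF_F = 12+8 = 20
ES_G = 8; EF_G = 8+10 = 18
ES_H = 12; EF_H = 12+4 = 16
ES_I = max(EF_B=4, EF_E=21, EF_F=20, EF_G=18, EF_H=16) = 21; EF_I = 21+14 = 35
Expected project duration μ = 35 hours. Critical path: A → D → E → I.

Variance along critical path = 4.000 + 0.444 + 2.778 + 7.111 = 14.333; σ = √14.333 = 3.786 hours.
Z = (27 − 35) / 3.786 = -2.113
P(T ≤ 27) = Φ(-2.113) ≈ 0.017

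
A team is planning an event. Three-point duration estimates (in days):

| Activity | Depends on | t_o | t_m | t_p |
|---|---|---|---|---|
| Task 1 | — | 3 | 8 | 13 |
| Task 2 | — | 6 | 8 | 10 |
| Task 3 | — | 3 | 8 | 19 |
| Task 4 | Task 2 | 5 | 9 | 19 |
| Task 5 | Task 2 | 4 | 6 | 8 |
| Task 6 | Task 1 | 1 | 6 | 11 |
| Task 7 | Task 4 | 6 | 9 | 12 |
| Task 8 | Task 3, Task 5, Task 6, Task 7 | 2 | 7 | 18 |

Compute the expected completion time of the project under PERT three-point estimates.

35 days

te_Task 1 = (3 + 4·8 + 13)/6 = 48/6 = 8
te_Task 2 = (6 + 4·8 + 10)/6 = 48/6 = 8
te_Task 3 = (3 + 4·8 + 19)/6 = 54/6 = 9
te_Task 4 = (5 + 4·9 + 19)/6 = 60/6 = 10
te_Task 5 = (4 + 4·6 + 8)/6 = 36/6 = 6
te_Task 6 = (1 + 4·6 + 11)/6 = 36/6 = 6
te_Task 7 = (6 + 4·9 + 12)/6 = 54/6 = 9
te_Task 8 = (2 + 4·7 + 18)/6 = 48/6 = 8

Forward pass:
ES_Task 1 = 0; EF_Task 1 = 8
ES_Task 2 = 0; EF_Task 2 = 8
ES_Task 3 = 0; EF_Task 3 = 9
ES_Task 4 = 8; EF_Task 4 = 8+10 = 18
ES_Task 5 = 8; EF_Task 5 = 8+6 = 14
ES_Task 6 = 8; EF_Task 6 = 8+6 = 14
ES_Task 7 = 18; EF_Task 7 = 18+9 = 27
ES_Task 8 = max(EF_Task 3=9, EF_Task 5=14, EF_Task 6=14, EF_Task 7=27) = 27; EF_Task 8 = 27+8 = 35
Expected project duration μ = 35 days. Critical path: Task 2 → Task 4 → Task 7 → Task 8.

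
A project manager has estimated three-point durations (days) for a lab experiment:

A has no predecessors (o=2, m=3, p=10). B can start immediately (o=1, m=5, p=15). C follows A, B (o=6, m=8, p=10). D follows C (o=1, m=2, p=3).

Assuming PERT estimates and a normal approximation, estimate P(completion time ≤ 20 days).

te_A = (2 + 4·3 + 10)/6 = 24/6 = 4; σ²_A = ((10−2)/6)² = 1.778
te_B = (1 + 4·5 + 15)/6 = 36/6 = 6; σ²_B = ((15−1)/6)² = 5.444
te_C = (6 + 4·8 + 10)/6 = 48/6 = 8; σ²_C = ((10−6)/6)² = 0.444
te_D = (1 + 4·2 + 3)/6 = 12/6 = 2; σ²_D = ((3−1)/6)² = 0.111

Forward pass:
ES_A = 0; EF_A = 4
ES_B = 0; EF_B = 6
ES_C = max(EF_A=4, EF_B=6) = 6; EF_C = 6+8 = 14
ES_D = 14; EF_D = 14+2 = 16
Expected project duration μ = 16 days. Critical path: B → C → D.

Variance along critical path = 5.444 + 0.444 + 0.111 = 6.000; σ = √6.000 = 2.449 days.
Z = (20 − 16) / 2.449 = 1.633
P(T ≤ 20) = Φ(1.633) ≈ 0.949

0.949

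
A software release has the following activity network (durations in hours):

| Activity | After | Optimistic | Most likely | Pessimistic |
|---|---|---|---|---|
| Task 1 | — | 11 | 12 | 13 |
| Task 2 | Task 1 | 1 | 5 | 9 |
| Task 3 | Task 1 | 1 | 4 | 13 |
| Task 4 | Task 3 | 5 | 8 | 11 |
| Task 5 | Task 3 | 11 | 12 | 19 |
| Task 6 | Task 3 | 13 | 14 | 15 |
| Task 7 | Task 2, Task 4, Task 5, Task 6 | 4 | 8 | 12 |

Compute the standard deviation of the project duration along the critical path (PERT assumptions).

te_Task 1 = (11 + 4·12 + 13)/6 = 72/6 = 12; σ²_Task 1 = ((13−11)/6)² = 0.111
te_Task 2 = (1 + 4·5 + 9)/6 = 30/6 = 5; σ²_Task 2 = ((9−1)/6)² = 1.778
te_Task 3 = (1 + 4·4 + 13)/6 = 30/6 = 5; σ²_Task 3 = ((13−1)/6)² = 4.000
te_Task 4 = (5 + 4·8 + 11)/6 = 48/6 = 8; σ²_Task 4 = ((11−5)/6)² = 1.000
te_Task 5 = (11 + 4·12 + 19)/6 = 78/6 = 13; σ²_Task 5 = ((19−11)/6)² = 1.778
te_Task 6 = (13 + 4·14 + 15)/6 = 84/6 = 14; σ²_Task 6 = ((15−13)/6)² = 0.111
te_Task 7 = (4 + 4·8 + 12)/6 = 48/6 = 8; σ²_Task 7 = ((12−4)/6)² = 1.778

Forward pass:
ES_Task 1 = 0; EF_Task 1 = 12
ES_Task 2 = 12; EF_Task 2 = 12+5 = 17
ES_Task 3 = 12; EF_Task 3 = 12+5 = 17
ES_Task 4 = 17; EF_Task 4 = 17+8 = 25
ES_Task 5 = 17; EF_Task 5 = 17+13 = 30
ES_Task 6 = 17; EF_Task 6 = 17+14 = 31
ES_Task 7 = max(EF_Task 2=17, EF_Task 4=25, EF_Task 5=30, EF_Task 6=31) = 31; EF_Task 7 = 31+8 = 39
Expected project duration μ = 39 hours. Critical path: Task 1 → Task 3 → Task 6 → Task 7.

Variance along critical path = 0.111 + 4.000 + 0.111 + 1.778 = 6.000
σ = √6.000 = 2.449 hours

2.45 hours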